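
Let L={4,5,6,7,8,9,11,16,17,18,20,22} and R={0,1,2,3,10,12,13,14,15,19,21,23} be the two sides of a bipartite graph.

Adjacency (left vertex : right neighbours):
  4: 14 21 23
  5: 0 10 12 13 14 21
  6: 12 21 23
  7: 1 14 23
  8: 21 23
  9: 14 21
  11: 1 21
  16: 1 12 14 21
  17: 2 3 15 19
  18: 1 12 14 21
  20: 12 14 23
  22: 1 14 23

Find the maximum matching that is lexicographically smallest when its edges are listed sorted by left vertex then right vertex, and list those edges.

|M| = 7 (so the lex-smallest maximum matching has 7 edges)
process left vertices in ascending order; for each, take the smallest-labelled available neighbour that still permits 7 edges overall, or leave it unmatched if none does
lex-smallest matching: {4-14, 5-0, 6-12, 7-1, 8-21, 17-2, 20-23}

Lex-smallest maximum matching: {(4,14), (5,0), (6,12), (7,1), (8,21), (17,2), (20,23)}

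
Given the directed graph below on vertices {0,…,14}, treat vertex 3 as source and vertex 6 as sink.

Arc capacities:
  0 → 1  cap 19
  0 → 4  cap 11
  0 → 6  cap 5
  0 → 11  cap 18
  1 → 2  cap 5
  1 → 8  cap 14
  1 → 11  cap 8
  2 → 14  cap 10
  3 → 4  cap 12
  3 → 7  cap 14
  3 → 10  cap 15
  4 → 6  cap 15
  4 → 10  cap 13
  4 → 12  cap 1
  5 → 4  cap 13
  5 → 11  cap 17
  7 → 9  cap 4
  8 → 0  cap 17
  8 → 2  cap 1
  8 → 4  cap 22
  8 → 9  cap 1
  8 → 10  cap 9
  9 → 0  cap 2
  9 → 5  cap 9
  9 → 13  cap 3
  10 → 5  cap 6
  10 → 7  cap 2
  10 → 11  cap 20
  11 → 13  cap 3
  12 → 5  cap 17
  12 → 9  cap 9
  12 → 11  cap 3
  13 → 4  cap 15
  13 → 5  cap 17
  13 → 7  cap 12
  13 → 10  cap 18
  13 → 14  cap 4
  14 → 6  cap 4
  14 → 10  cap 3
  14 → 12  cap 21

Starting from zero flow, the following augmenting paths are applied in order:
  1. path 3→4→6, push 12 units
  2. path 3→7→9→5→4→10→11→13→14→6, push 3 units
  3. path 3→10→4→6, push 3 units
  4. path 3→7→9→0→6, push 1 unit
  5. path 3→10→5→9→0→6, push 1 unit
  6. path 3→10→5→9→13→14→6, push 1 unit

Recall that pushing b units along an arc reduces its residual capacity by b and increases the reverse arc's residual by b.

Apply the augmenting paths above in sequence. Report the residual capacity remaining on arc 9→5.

Residual capacity of (9,5): 8

after path 1 (3→4→6, push 12): res(9,5)=9
after path 2 (3→7→9→5→4→10→11→13→14→6, push 3): res(9,5)=6
after path 3 (3→10→4→6, push 3): res(9,5)=6
after path 4 (3→7→9→0→6, push 1): res(9,5)=6
after path 5 (3→10→5→9→0→6, push 1): res(9,5)=7
after path 6 (3→10→5→9→13→14→6, push 1): res(9,5)=8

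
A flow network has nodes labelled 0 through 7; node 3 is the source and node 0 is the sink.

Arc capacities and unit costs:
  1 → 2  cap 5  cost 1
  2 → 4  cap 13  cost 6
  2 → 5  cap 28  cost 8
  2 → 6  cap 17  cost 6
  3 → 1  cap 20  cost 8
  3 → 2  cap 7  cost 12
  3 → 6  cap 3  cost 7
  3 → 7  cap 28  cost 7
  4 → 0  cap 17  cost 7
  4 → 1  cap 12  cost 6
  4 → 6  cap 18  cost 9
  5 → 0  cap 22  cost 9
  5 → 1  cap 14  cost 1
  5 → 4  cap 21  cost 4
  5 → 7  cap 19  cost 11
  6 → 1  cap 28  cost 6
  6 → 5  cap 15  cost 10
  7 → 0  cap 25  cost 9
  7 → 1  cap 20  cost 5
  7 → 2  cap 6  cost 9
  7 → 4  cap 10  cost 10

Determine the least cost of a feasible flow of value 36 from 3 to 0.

shortest-cost path #1: 3→7→0 push 25 @ unit cost 16 (adds 400)
shortest-cost path #2: 3→1→2→4→0 push 5 @ unit cost 22 (adds 110)
shortest-cost path #3: 3→7→4→0 push 3 @ unit cost 24 (adds 72)
shortest-cost path #4: 3→2→4→0 push 3 @ unit cost 25 (adds 75)
total cost = 657

Minimum cost for 36 units: 657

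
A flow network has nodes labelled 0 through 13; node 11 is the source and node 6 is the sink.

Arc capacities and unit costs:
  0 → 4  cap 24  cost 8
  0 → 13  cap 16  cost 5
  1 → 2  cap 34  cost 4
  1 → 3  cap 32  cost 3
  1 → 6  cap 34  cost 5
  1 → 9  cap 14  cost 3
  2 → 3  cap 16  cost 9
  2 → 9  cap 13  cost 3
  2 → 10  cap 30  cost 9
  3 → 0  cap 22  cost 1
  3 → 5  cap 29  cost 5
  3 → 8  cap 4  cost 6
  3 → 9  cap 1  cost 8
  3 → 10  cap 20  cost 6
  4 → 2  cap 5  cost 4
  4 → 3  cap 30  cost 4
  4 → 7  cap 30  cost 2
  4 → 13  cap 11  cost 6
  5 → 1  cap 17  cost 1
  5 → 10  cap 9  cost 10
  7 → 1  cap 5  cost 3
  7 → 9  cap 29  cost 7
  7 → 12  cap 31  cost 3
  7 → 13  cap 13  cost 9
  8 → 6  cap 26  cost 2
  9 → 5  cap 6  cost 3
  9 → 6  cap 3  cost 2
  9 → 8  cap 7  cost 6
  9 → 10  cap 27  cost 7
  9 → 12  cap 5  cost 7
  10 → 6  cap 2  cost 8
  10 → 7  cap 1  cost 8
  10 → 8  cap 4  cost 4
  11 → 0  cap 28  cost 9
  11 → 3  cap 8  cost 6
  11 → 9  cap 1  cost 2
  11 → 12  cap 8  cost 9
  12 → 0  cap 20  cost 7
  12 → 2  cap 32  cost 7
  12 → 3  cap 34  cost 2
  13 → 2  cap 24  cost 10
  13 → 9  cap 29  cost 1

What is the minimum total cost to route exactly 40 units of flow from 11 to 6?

Minimum cost for 40 units: 873

shortest-cost path #1: 11→9→6 push 1 @ unit cost 4 (adds 4)
shortest-cost path #2: 11→3→8→6 push 4 @ unit cost 14 (adds 56)
shortest-cost path #3: 11→3→0→13→9→6 push 2 @ unit cost 15 (adds 30)
shortest-cost path #4: 11→3→5→1→6 push 2 @ unit cost 17 (adds 34)
shortest-cost path #5: 11→0→3→5→1→6 push 2 @ unit cost 19 (adds 38)
shortest-cost path #6: 11→12→3→5→1→6 push 8 @ unit cost 22 (adds 176)
shortest-cost path #7: 11→0→13→9→8→6 push 7 @ unit cost 23 (adds 161)
shortest-cost path #8: 11→0→13→9→5→1→6 push 5 @ unit cost 24 (adds 120)
shortest-cost path #9: 11→0→13→9→5→3→10→8→6 push 1 @ unit cost 25 (adds 25)
shortest-cost path #10: 11→0→4→7→1→6 push 5 @ unit cost 27 (adds 135)
shortest-cost path #11: 11→0→13→9→10→8→6 push 1 @ unit cost 28 (adds 28)
shortest-cost path #12: 11→0→4→3→10→8→6 push 2 @ unit cost 33 (adds 66)
total cost = 873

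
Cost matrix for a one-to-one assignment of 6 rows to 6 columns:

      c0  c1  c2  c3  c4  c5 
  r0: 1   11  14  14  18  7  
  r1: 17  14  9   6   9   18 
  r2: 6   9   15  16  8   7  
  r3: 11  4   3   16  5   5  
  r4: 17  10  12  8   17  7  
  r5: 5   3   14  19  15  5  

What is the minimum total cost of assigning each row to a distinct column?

Minimum assignment cost: 28

optimal assignment: row0→col0 (cost 1), row1→col3 (cost 6), row2→col4 (cost 8), row3→col2 (cost 3), row4→col5 (cost 7), row5→col1 (cost 3)
total = 1 + 6 + 8 + 3 + 7 + 3 = 28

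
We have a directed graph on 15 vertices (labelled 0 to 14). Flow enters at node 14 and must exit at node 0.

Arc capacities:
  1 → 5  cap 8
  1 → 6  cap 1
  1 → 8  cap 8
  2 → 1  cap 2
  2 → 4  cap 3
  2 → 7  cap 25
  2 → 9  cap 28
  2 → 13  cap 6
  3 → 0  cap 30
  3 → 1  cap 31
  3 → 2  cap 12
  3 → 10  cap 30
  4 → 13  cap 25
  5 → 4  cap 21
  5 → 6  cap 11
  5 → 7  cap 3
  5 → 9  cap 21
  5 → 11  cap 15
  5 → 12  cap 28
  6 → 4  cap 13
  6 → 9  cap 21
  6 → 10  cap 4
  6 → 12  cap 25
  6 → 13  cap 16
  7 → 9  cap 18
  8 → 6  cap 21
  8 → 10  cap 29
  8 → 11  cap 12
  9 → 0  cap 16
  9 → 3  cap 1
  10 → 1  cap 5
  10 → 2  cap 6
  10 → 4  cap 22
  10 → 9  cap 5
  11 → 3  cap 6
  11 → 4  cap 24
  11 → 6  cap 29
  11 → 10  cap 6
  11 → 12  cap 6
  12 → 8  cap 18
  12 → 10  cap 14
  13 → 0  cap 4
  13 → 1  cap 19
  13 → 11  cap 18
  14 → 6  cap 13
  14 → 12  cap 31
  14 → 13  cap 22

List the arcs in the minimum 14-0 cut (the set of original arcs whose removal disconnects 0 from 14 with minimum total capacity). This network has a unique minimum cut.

augment #1: 14→13→0 push 4
augment #2: 14→6→9→0 push 13
augment #3: 14→12→10→9→0 push 3
augment #4: 14→13→11→3→0 push 6
augment #5: 14→12→10→9→3→0 push 1
max flow = 27; residual-reachable set from 14 gives S-side
cut edges (S→T): {(9,0), (9,3), (11,3), (13,0)} total cap 27

Min-cut arcs: {(9,0), (9,3), (11,3), (13,0)} (total capacity 27)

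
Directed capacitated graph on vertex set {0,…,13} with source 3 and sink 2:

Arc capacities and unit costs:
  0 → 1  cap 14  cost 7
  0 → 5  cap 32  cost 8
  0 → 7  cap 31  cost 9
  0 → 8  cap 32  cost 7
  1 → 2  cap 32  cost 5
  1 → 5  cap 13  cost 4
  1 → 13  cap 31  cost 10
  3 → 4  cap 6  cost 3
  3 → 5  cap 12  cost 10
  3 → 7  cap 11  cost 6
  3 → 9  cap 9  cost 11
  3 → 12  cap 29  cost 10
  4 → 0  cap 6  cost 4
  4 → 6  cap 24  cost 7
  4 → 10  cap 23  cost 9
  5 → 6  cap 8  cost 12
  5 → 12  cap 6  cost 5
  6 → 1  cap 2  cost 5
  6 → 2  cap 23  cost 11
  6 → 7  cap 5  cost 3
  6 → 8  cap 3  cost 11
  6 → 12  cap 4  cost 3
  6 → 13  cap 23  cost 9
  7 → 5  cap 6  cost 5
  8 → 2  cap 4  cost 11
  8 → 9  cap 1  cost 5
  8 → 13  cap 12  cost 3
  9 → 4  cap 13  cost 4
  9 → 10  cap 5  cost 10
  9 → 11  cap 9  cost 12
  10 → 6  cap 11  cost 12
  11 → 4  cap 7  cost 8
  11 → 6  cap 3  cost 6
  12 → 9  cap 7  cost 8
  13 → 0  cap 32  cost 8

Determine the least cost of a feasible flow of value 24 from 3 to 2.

shortest-cost path #1: 3→4→0→1→2 push 6 @ unit cost 19 (adds 114)
shortest-cost path #2: 3→5→6→1→2 push 2 @ unit cost 32 (adds 64)
shortest-cost path #3: 3→5→6→2 push 6 @ unit cost 33 (adds 198)
shortest-cost path #4: 3→9→4→6→2 push 9 @ unit cost 33 (adds 297)
shortest-cost path #5: 3→12→9→4→6→2 push 1 @ unit cost 40 (adds 40)
total cost = 713

Minimum cost for 24 units: 713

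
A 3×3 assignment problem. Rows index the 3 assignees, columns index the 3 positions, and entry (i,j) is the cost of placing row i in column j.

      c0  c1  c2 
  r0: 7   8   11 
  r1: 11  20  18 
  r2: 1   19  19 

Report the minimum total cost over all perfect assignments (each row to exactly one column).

Minimum assignment cost: 27

optimal assignment: row0→col1 (cost 8), row1→col2 (cost 18), row2→col0 (cost 1)
total = 8 + 18 + 1 = 27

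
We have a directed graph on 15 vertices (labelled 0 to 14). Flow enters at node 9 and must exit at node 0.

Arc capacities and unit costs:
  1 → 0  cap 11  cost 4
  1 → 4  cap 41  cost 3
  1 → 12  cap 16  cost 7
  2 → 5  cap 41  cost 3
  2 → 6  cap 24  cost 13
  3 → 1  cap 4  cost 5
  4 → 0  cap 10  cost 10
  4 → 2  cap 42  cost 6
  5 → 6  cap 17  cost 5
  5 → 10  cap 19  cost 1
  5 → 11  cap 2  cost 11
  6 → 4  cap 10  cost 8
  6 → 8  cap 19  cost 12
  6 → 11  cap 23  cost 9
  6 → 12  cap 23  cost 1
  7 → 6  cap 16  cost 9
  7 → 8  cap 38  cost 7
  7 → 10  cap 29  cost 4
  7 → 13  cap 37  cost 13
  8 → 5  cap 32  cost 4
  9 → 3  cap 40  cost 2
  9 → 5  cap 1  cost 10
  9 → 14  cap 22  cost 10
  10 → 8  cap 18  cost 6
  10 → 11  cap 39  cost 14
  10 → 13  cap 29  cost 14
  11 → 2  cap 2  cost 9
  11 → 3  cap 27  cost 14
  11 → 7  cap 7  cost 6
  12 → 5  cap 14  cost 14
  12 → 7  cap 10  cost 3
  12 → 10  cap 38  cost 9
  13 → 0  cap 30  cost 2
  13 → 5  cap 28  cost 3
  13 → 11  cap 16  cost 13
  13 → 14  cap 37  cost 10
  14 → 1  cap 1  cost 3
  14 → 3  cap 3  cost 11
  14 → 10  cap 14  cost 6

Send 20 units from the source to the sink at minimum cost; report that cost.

shortest-cost path #1: 9→3→1→0 push 4 @ unit cost 11 (adds 44)
shortest-cost path #2: 9→14→1→0 push 1 @ unit cost 17 (adds 17)
shortest-cost path #3: 9→5→10→13→0 push 1 @ unit cost 27 (adds 27)
shortest-cost path #4: 9→14→10→13→0 push 14 @ unit cost 32 (adds 448)
total cost = 536

Minimum cost for 20 units: 536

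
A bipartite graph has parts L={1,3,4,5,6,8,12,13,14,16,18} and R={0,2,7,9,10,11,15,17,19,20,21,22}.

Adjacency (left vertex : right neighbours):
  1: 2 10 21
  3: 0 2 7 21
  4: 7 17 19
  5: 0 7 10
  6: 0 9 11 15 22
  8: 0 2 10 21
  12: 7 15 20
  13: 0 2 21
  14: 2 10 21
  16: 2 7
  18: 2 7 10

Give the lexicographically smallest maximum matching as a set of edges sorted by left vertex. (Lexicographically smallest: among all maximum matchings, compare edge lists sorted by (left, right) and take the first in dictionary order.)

Lex-smallest maximum matching: {(1,2), (3,0), (4,17), (5,7), (6,9), (8,10), (12,15), (13,21)}

|M| = 8 (so the lex-smallest maximum matching has 8 edges)
process left vertices in ascending order; for each, take the smallest-labelled available neighbour that still permits 8 edges overall, or leave it unmatched if none does
lex-smallest matching: {1-2, 3-0, 4-17, 5-7, 6-9, 8-10, 12-15, 13-21}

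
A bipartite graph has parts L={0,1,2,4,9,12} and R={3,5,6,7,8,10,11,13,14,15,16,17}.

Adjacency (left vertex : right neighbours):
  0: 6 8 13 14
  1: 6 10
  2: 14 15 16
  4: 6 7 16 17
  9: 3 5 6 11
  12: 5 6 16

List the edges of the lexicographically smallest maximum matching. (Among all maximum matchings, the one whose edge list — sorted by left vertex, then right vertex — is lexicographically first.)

|M| = 6 (so the lex-smallest maximum matching has 6 edges)
process left vertices in ascending order; for each, take the smallest-labelled available neighbour that still permits 6 edges overall, or leave it unmatched if none does
lex-smallest matching: {0-6, 1-10, 2-14, 4-7, 9-3, 12-5}

Lex-smallest maximum matching: {(0,6), (1,10), (2,14), (4,7), (9,3), (12,5)}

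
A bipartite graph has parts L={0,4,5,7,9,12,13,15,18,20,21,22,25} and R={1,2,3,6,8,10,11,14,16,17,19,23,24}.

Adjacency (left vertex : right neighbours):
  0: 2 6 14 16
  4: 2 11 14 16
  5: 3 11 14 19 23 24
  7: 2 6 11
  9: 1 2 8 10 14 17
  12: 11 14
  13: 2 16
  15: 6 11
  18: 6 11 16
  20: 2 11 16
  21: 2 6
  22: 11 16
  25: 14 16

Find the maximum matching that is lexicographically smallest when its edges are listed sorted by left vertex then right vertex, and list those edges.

|M| = 7 (so the lex-smallest maximum matching has 7 edges)
process left vertices in ascending order; for each, take the smallest-labelled available neighbour that still permits 7 edges overall, or leave it unmatched if none does
lex-smallest matching: {0-2, 4-11, 5-3, 7-6, 9-1, 12-14, 13-16}

Lex-smallest maximum matching: {(0,2), (4,11), (5,3), (7,6), (9,1), (12,14), (13,16)}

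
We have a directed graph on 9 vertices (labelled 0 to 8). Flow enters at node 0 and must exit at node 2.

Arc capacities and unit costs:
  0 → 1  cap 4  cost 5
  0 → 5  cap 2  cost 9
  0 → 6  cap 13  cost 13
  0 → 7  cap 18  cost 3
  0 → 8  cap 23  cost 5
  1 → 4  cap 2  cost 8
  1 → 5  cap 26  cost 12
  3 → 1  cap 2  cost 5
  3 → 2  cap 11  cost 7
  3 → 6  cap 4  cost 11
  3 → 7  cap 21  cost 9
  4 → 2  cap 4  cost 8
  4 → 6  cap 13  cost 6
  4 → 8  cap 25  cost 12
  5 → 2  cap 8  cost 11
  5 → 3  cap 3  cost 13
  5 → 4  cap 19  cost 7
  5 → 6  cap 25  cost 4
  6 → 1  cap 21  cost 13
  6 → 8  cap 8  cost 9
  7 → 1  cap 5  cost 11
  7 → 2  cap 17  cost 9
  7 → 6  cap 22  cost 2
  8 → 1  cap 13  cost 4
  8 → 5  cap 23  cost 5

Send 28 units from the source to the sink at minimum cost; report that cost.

Minimum cost for 28 units: 437

shortest-cost path #1: 0→7→2 push 17 @ unit cost 12 (adds 204)
shortest-cost path #2: 0→5→2 push 2 @ unit cost 20 (adds 40)
shortest-cost path #3: 0→1→4→2 push 2 @ unit cost 21 (adds 42)
shortest-cost path #4: 0→8→5→2 push 6 @ unit cost 21 (adds 126)
shortest-cost path #5: 0→8→5→4→2 push 1 @ unit cost 25 (adds 25)
total cost = 437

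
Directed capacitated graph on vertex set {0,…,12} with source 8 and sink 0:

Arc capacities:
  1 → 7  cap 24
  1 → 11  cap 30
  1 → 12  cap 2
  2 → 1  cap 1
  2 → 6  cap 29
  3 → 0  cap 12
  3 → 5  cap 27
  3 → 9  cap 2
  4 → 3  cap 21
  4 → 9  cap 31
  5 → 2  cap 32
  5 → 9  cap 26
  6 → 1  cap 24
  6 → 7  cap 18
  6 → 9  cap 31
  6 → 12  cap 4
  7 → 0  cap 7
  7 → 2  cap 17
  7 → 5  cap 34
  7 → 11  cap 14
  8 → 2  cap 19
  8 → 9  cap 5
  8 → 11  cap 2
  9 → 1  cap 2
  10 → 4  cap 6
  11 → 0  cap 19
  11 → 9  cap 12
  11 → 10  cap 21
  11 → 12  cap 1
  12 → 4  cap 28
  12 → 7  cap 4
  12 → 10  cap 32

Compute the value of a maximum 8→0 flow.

augment #1: 8→11→0 bottleneck 2, total now 2
augment #2: 8→2→1→7→0 bottleneck 1, total now 3
augment #3: 8→2→6→7→0 bottleneck 6, total now 9
augment #4: 8→9→1→11→0 bottleneck 2, total now 11
augment #5: 8→2→6→1→11→0 bottleneck 12, total now 23

Maximum flow value: 23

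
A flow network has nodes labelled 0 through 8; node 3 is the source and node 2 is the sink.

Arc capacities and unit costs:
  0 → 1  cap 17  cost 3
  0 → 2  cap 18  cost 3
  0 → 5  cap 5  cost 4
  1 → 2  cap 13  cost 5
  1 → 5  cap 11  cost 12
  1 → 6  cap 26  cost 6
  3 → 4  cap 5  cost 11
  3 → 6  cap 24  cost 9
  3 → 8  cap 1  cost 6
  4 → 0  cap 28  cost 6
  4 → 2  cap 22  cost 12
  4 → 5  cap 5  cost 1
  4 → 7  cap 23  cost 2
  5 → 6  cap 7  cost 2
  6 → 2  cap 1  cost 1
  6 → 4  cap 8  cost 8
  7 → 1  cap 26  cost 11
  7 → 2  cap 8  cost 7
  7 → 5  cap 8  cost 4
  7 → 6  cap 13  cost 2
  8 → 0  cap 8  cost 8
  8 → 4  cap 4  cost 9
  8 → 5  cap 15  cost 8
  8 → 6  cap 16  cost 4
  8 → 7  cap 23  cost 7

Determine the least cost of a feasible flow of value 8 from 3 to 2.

shortest-cost path #1: 3→6→2 push 1 @ unit cost 10 (adds 10)
shortest-cost path #2: 3→8→0→2 push 1 @ unit cost 17 (adds 17)
shortest-cost path #3: 3→4→7→2 push 5 @ unit cost 20 (adds 100)
shortest-cost path #4: 3→6→4→7→2 push 1 @ unit cost 26 (adds 26)
total cost = 153

Minimum cost for 8 units: 153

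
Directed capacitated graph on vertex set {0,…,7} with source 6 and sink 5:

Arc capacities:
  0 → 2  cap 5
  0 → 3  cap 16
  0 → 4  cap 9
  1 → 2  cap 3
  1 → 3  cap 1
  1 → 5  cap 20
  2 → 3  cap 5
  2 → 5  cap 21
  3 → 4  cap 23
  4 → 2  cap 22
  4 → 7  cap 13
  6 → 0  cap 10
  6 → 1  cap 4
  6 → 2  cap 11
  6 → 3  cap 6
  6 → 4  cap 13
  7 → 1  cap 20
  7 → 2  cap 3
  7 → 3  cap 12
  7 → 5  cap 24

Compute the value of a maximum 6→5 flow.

augment #1: 6→1→5 bottleneck 4, total now 4
augment #2: 6→2→5 bottleneck 11, total now 15
augment #3: 6→0→2→5 bottleneck 5, total now 20
augment #4: 6→4→2→5 bottleneck 5, total now 25
augment #5: 6→4→7→5 bottleneck 8, total now 33
augment #6: 6→0→4→7→5 bottleneck 5, total now 38

Maximum flow value: 38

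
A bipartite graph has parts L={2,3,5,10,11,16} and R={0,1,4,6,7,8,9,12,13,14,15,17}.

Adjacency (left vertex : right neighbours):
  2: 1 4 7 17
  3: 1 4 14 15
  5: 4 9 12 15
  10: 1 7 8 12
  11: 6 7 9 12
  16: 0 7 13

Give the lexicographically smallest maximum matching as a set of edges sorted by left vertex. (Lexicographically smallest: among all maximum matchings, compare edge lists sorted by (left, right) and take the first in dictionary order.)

|M| = 6 (so the lex-smallest maximum matching has 6 edges)
process left vertices in ascending order; for each, take the smallest-labelled available neighbour that still permits 6 edges overall, or leave it unmatched if none does
lex-smallest matching: {2-1, 3-4, 5-9, 10-7, 11-6, 16-0}

Lex-smallest maximum matching: {(2,1), (3,4), (5,9), (10,7), (11,6), (16,0)}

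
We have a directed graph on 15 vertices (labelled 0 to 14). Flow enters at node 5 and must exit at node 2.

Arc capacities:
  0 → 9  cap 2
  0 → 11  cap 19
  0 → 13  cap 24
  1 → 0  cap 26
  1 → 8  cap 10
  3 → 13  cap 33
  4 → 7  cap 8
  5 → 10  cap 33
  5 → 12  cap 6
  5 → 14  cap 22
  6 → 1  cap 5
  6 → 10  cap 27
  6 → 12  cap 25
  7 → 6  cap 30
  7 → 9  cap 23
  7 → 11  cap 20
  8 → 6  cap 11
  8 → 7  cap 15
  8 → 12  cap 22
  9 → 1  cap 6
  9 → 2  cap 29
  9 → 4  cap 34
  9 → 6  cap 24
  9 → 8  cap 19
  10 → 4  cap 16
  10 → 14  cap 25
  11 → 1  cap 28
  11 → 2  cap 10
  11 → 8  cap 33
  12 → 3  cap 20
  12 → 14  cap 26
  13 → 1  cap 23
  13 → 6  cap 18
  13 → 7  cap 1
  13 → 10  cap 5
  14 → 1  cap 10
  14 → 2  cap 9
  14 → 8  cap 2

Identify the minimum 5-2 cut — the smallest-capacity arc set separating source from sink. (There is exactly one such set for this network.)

Min-cut arcs: {(4,7), (5,12), (14,1), (14,2), (14,8)} (total capacity 35)

augment #1: 5→14→2 push 9
augment #2: 5→10→4→7→9→2 push 8
augment #3: 5→14→1→0→9→2 push 2
augment #4: 5→14→1→0→11→2 push 8
augment #5: 5→14→8→7→9→2 push 2
augment #6: 5→12→3→13→7→9→2 push 1
augment #7: 5→12→3→13→1→0→11→2 push 2
augment #8: 5→12→3→13→1→8→7→9→2 push 3
max flow = 35; residual-reachable set from 5 gives S-side
cut edges (S→T): {(4,7), (5,12), (14,1), (14,2), (14,8)} total cap 35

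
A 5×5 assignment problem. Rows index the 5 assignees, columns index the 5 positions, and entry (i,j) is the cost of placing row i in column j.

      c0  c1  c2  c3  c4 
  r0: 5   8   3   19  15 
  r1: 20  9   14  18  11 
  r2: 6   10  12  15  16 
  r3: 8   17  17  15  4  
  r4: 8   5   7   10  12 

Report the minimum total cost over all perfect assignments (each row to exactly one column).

optimal assignment: row0→col2 (cost 3), row1→col1 (cost 9), row2→col0 (cost 6), row3→col4 (cost 4), row4→col3 (cost 10)
total = 3 + 9 + 6 + 4 + 10 = 32

Minimum assignment cost: 32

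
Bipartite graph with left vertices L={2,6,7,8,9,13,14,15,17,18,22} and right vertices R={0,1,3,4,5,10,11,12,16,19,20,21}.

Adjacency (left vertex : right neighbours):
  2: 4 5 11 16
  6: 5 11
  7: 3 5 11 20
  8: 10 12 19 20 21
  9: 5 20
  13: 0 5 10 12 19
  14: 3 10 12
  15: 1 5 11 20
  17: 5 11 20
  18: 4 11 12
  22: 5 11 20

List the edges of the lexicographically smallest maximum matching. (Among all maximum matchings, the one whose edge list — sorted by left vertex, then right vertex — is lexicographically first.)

Lex-smallest maximum matching: {(2,4), (6,5), (7,3), (8,19), (9,20), (13,0), (14,10), (15,1), (17,11), (18,12)}

|M| = 10 (so the lex-smallest maximum matching has 10 edges)
process left vertices in ascending order; for each, take the smallest-labelled available neighbour that still permits 10 edges overall, or leave it unmatched if none does
lex-smallest matching: {2-4, 6-5, 7-3, 8-19, 9-20, 13-0, 14-10, 15-1, 17-11, 18-12}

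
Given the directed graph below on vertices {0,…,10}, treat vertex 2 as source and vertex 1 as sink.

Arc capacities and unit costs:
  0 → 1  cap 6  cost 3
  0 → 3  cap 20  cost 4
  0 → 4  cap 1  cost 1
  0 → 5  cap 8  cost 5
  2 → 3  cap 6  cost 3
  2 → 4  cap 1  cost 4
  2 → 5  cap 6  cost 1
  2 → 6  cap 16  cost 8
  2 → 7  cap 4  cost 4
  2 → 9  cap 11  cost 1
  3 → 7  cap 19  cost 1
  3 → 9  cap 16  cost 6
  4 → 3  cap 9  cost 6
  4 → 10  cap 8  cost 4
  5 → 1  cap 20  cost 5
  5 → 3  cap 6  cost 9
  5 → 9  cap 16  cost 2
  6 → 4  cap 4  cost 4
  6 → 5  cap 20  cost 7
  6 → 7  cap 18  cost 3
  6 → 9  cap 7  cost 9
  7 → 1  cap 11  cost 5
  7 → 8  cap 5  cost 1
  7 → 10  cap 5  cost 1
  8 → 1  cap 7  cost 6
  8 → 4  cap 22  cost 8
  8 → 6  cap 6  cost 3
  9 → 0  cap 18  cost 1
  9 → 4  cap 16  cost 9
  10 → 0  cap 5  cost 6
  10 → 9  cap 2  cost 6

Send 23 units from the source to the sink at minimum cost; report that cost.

shortest-cost path #1: 2→9→0→1 push 6 @ unit cost 5 (adds 30)
shortest-cost path #2: 2→5→1 push 6 @ unit cost 6 (adds 36)
shortest-cost path #3: 2→7→1 push 4 @ unit cost 9 (adds 36)
shortest-cost path #4: 2→3→7→1 push 6 @ unit cost 9 (adds 54)
shortest-cost path #5: 2→9→0→5→1 push 1 @ unit cost 12 (adds 12)
total cost = 168

Minimum cost for 23 units: 168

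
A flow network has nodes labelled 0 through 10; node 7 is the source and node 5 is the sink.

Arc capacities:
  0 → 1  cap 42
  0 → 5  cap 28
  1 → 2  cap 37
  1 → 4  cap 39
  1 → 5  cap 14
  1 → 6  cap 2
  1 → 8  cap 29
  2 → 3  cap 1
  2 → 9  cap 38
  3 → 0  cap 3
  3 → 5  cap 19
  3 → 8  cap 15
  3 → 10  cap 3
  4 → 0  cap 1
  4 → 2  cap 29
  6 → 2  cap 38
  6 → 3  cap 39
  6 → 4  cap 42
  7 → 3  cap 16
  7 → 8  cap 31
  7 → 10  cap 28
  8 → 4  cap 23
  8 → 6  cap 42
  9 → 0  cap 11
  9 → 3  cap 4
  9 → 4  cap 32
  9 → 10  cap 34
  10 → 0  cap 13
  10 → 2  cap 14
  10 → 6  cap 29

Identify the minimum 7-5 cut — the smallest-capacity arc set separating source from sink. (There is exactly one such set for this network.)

augment #1: 7→3→5 push 16
augment #2: 7→10→0→5 push 13
augment #3: 7→8→4→0→5 push 1
augment #4: 7→8→6→3→5 push 3
augment #5: 7→8→6→3→0→5 push 3
augment #6: 7→10→2→9→0→5 push 11
max flow = 47; residual-reachable set from 7 gives S-side
cut edges (S→T): {(3,0), (3,5), (4,0), (9,0), (10,0)} total cap 47

Min-cut arcs: {(3,0), (3,5), (4,0), (9,0), (10,0)} (total capacity 47)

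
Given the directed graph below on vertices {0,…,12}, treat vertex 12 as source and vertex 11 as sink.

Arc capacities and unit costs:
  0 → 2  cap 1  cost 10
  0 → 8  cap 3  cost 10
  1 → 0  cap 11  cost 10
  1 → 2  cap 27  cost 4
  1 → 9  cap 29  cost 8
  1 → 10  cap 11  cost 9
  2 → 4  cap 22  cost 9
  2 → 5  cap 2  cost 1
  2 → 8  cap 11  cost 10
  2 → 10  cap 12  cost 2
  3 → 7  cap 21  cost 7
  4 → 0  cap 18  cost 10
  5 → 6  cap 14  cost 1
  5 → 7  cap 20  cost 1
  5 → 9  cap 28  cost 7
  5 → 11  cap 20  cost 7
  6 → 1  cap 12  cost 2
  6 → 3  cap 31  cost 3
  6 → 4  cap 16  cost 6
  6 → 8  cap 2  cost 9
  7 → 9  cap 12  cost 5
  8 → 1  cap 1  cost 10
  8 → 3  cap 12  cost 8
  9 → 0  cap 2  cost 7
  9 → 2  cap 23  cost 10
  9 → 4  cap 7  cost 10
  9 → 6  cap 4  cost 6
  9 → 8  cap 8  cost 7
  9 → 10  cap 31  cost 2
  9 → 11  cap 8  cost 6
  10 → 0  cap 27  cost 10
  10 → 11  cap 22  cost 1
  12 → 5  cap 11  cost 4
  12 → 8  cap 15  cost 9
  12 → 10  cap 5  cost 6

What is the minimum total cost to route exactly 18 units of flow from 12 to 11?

shortest-cost path #1: 12→10→11 push 5 @ unit cost 7 (adds 35)
shortest-cost path #2: 12→5→11 push 11 @ unit cost 11 (adds 121)
shortest-cost path #3: 12→8→1→2→10→11 push 1 @ unit cost 26 (adds 26)
shortest-cost path #4: 12→8→3→7→9→10→11 push 1 @ unit cost 32 (adds 32)
total cost = 214

Minimum cost for 18 units: 214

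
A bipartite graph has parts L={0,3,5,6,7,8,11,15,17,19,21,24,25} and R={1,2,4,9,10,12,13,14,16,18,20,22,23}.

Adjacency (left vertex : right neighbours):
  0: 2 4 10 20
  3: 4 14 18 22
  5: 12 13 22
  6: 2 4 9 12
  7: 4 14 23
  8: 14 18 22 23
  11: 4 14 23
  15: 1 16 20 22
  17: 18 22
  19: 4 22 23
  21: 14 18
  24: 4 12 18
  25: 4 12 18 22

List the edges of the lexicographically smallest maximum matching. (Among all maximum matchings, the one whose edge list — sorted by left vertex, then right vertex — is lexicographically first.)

Lex-smallest maximum matching: {(0,2), (3,4), (5,13), (6,9), (7,14), (8,18), (11,23), (15,1), (17,22), (24,12)}

|M| = 10 (so the lex-smallest maximum matching has 10 edges)
process left vertices in ascending order; for each, take the smallest-labelled available neighbour that still permits 10 edges overall, or leave it unmatched if none does
lex-smallest matching: {0-2, 3-4, 5-13, 6-9, 7-14, 8-18, 11-23, 15-1, 17-22, 24-12}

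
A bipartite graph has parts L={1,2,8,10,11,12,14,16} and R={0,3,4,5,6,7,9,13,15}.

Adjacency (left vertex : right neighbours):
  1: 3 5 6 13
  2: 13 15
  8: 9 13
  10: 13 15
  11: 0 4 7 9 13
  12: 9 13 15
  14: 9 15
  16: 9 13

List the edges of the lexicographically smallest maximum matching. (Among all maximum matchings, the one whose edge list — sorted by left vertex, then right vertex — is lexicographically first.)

Lex-smallest maximum matching: {(1,3), (2,13), (8,9), (10,15), (11,0)}

|M| = 5 (so the lex-smallest maximum matching has 5 edges)
process left vertices in ascending order; for each, take the smallest-labelled available neighbour that still permits 5 edges overall, or leave it unmatched if none does
lex-smallest matching: {1-3, 2-13, 8-9, 10-15, 11-0}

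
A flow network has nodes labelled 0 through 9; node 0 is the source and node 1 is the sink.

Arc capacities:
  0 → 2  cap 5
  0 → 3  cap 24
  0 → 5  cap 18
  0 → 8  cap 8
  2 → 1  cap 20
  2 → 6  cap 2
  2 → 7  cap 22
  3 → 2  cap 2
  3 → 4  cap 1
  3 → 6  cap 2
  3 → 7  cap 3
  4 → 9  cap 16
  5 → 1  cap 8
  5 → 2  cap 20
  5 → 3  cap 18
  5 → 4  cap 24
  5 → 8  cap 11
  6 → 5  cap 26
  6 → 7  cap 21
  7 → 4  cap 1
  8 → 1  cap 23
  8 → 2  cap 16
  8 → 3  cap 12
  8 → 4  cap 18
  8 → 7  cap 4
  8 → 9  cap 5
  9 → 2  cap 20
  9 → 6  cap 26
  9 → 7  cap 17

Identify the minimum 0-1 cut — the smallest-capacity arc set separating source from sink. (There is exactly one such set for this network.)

augment #1: 0→2→1 push 5
augment #2: 0→5→1 push 8
augment #3: 0→8→1 push 8
augment #4: 0→3→2→1 push 2
augment #5: 0→5→2→1 push 10
augment #6: 0→3→4→9→2→1 push 1
augment #7: 0→3→6→5→2→1 push 2
augment #8: 0→3→7→4→9→2→5→8→1 push 1
max flow = 37; residual-reachable set from 0 gives S-side
cut edges (S→T): {(0,2), (0,5), (0,8), (3,2), (3,4), (3,6), (7,4)} total cap 37

Min-cut arcs: {(0,2), (0,5), (0,8), (3,2), (3,4), (3,6), (7,4)} (total capacity 37)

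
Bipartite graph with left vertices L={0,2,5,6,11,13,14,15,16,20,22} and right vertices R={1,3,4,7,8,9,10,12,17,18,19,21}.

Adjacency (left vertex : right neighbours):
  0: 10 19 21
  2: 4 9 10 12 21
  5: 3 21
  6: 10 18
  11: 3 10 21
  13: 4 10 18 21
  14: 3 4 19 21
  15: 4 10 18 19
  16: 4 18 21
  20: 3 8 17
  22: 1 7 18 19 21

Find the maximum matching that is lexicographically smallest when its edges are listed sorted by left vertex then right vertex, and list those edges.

Lex-smallest maximum matching: {(0,10), (2,9), (5,3), (6,18), (11,21), (13,4), (14,19), (20,8), (22,1)}

|M| = 9 (so the lex-smallest maximum matching has 9 edges)
process left vertices in ascending order; for each, take the smallest-labelled available neighbour that still permits 9 edges overall, or leave it unmatched if none does
lex-smallest matching: {0-10, 2-9, 5-3, 6-18, 11-21, 13-4, 14-19, 20-8, 22-1}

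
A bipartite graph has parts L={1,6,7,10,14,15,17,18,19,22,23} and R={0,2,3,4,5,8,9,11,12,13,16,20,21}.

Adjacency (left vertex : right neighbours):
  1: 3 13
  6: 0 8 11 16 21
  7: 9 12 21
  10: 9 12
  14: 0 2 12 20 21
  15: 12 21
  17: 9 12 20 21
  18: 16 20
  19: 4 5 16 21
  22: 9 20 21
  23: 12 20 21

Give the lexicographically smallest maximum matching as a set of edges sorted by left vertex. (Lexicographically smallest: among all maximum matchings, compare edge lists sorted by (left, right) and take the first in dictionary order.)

|M| = 9 (so the lex-smallest maximum matching has 9 edges)
process left vertices in ascending order; for each, take the smallest-labelled available neighbour that still permits 9 edges overall, or leave it unmatched if none does
lex-smallest matching: {1-3, 6-0, 7-9, 10-12, 14-2, 15-21, 17-20, 18-16, 19-4}

Lex-smallest maximum matching: {(1,3), (6,0), (7,9), (10,12), (14,2), (15,21), (17,20), (18,16), (19,4)}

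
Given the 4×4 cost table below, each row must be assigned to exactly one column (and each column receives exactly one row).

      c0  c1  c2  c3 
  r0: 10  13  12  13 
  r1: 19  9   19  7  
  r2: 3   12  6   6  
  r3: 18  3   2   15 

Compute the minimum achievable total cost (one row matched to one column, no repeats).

one of 2 optimal assignments: row0→col1 (cost 13), row1→col3 (cost 7), row2→col0 (cost 3), row3→col2 (cost 2)
total = 13 + 7 + 3 + 2 = 25

Minimum assignment cost: 25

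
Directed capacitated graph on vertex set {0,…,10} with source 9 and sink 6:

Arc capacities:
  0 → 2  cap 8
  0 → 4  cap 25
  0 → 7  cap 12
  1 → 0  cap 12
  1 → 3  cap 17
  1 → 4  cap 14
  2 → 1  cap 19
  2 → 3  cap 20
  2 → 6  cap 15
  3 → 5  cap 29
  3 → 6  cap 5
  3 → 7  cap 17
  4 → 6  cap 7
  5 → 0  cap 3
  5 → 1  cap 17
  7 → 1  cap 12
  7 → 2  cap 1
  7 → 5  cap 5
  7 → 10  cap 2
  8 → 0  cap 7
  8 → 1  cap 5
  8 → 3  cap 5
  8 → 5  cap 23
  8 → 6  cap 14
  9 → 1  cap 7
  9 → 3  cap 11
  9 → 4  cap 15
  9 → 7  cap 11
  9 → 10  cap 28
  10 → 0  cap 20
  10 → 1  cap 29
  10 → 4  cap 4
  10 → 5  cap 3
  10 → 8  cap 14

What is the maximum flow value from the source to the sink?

augment #1: 9→3→6 bottleneck 5, total now 5
augment #2: 9→4→6 bottleneck 7, total now 12
augment #3: 9→7→2→6 bottleneck 1, total now 13
augment #4: 9→10→8→6 bottleneck 14, total now 27
augment #5: 9→1→0→2→6 bottleneck 7, total now 34
augment #6: 9→10→0→2→6 bottleneck 1, total now 35

Maximum flow value: 35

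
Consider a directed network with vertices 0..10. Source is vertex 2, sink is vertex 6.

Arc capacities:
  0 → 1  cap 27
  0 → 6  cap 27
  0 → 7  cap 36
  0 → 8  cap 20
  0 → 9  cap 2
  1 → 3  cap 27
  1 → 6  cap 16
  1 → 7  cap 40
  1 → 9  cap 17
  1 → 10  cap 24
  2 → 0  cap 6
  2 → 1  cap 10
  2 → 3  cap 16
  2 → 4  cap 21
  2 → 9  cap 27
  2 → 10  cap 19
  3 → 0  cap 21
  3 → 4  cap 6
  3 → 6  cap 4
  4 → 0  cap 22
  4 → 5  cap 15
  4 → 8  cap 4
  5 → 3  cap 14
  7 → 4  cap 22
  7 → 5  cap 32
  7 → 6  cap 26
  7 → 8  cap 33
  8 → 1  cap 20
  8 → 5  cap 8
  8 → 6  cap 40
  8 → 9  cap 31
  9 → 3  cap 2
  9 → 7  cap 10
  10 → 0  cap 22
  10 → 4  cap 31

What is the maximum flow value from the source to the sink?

Maximum flow value: 84

augment #1: 2→0→6 bottleneck 6, total now 6
augment #2: 2→1→6 bottleneck 10, total now 16
augment #3: 2→3→6 bottleneck 4, total now 20
augment #4: 2→3→0→6 bottleneck 12, total now 32
augment #5: 2→4→0→6 bottleneck 9, total now 41
augment #6: 2→4→8→6 bottleneck 4, total now 45
augment #7: 2→9→7→6 bottleneck 10, total now 55
augment #8: 2→4→0→1→6 bottleneck 6, total now 61
augment #9: 2→4→0→7→6 bottleneck 2, total now 63
augment #10: 2→10→0→7→6 bottleneck 14, total now 77
augment #11: 2→10→0→8→6 bottleneck 5, total now 82
augment #12: 2→9→3→0→8→6 bottleneck 2, total now 84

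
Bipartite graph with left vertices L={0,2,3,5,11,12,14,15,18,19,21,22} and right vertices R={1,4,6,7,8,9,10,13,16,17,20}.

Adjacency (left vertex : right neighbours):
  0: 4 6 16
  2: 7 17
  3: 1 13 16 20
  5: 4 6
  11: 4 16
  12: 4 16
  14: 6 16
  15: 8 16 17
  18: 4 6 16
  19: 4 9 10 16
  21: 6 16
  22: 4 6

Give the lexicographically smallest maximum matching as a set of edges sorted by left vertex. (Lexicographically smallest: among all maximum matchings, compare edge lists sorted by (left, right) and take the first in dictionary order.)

Lex-smallest maximum matching: {(0,4), (2,7), (3,1), (5,6), (11,16), (15,8), (19,9)}

|M| = 7 (so the lex-smallest maximum matching has 7 edges)
process left vertices in ascending order; for each, take the smallest-labelled available neighbour that still permits 7 edges overall, or leave it unmatched if none does
lex-smallest matching: {0-4, 2-7, 3-1, 5-6, 11-16, 15-8, 19-9}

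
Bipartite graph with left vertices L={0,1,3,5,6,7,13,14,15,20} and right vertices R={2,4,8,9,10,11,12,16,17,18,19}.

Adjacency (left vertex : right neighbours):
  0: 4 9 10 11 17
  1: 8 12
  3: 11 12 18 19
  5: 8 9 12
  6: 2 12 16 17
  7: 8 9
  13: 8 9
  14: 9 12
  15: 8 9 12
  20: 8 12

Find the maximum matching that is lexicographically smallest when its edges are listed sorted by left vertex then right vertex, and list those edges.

|M| = 6 (so the lex-smallest maximum matching has 6 edges)
process left vertices in ascending order; for each, take the smallest-labelled available neighbour that still permits 6 edges overall, or leave it unmatched if none does
lex-smallest matching: {0-4, 1-8, 3-11, 5-9, 6-2, 14-12}

Lex-smallest maximum matching: {(0,4), (1,8), (3,11), (5,9), (6,2), (14,12)}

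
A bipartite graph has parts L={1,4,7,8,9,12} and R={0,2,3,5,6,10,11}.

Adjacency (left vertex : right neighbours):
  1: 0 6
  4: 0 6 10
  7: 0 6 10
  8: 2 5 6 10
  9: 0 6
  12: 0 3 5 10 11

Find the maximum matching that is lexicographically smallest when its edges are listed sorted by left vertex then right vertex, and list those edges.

Lex-smallest maximum matching: {(1,0), (4,6), (7,10), (8,2), (12,3)}

|M| = 5 (so the lex-smallest maximum matching has 5 edges)
process left vertices in ascending order; for each, take the smallest-labelled available neighbour that still permits 5 edges overall, or leave it unmatched if none does
lex-smallest matching: {1-0, 4-6, 7-10, 8-2, 12-3}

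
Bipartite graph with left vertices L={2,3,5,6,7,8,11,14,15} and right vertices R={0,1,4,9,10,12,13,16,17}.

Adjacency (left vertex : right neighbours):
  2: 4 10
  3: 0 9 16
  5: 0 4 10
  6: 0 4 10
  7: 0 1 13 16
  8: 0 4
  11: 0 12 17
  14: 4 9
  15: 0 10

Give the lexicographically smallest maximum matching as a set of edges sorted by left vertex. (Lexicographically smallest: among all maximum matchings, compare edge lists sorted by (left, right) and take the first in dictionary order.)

Lex-smallest maximum matching: {(2,4), (3,16), (5,0), (6,10), (7,1), (11,12), (14,9)}

|M| = 7 (so the lex-smallest maximum matching has 7 edges)
process left vertices in ascending order; for each, take the smallest-labelled available neighbour that still permits 7 edges overall, or leave it unmatched if none does
lex-smallest matching: {2-4, 3-16, 5-0, 6-10, 7-1, 11-12, 14-9}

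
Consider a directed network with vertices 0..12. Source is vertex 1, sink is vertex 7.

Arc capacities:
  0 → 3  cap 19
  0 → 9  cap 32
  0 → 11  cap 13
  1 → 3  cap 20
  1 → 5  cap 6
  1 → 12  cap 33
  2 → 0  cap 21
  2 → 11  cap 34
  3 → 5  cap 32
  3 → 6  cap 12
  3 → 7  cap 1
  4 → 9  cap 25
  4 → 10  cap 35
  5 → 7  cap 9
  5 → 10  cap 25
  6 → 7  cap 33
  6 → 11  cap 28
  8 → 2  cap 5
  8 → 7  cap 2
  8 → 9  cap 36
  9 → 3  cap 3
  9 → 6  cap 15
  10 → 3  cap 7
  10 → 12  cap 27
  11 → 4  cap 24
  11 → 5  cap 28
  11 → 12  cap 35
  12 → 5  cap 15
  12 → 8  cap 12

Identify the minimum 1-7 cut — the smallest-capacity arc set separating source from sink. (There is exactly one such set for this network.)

augment #1: 1→3→7 push 1
augment #2: 1→5→7 push 6
augment #3: 1→3→5→7 push 3
augment #4: 1→3→6→7 push 12
augment #5: 1→12→8→7 push 2
augment #6: 1→12→8→9→6→7 push 10
max flow = 34; residual-reachable set from 1 gives S-side
cut edges (S→T): {(3,6), (3,7), (5,7), (12,8)} total cap 34

Min-cut arcs: {(3,6), (3,7), (5,7), (12,8)} (total capacity 34)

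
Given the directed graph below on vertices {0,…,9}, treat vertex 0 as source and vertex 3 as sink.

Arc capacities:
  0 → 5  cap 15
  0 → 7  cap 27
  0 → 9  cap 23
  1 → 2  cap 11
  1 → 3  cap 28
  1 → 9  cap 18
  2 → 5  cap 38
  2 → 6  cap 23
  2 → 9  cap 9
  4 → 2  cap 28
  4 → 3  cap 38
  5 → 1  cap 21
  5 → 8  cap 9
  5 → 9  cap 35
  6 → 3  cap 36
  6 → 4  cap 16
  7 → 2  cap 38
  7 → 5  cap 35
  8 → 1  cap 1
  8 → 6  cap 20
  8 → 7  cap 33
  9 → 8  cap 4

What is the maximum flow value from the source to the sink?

Maximum flow value: 46

augment #1: 0→5→1→3 bottleneck 15, total now 15
augment #2: 0→7→2→6→3 bottleneck 23, total now 38
augment #3: 0→7→5→1→3 bottleneck 4, total now 42
augment #4: 0→9→8→1→3 bottleneck 1, total now 43
augment #5: 0→9→8→6→3 bottleneck 3, total now 46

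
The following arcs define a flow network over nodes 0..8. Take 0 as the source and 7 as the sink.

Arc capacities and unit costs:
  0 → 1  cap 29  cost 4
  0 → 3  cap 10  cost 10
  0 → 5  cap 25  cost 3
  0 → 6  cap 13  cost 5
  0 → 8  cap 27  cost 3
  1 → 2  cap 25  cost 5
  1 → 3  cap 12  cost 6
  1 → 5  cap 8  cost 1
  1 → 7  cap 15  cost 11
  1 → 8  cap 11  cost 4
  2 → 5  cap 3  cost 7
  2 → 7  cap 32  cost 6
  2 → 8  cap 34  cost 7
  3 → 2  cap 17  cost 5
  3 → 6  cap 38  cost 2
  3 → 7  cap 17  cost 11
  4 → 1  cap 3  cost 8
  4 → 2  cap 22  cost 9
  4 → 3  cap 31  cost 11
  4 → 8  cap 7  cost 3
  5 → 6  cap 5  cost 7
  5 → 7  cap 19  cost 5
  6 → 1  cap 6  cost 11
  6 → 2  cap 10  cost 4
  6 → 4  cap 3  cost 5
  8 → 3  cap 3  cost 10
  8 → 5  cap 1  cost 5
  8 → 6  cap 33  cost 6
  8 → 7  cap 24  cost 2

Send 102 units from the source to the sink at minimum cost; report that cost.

shortest-cost path #1: 0→8→7 push 24 @ unit cost 5 (adds 120)
shortest-cost path #2: 0→5→7 push 19 @ unit cost 8 (adds 152)
shortest-cost path #3: 0→1→7 push 15 @ unit cost 15 (adds 225)
shortest-cost path #4: 0→1→2→7 push 14 @ unit cost 15 (adds 210)
shortest-cost path #5: 0→6→2→7 push 10 @ unit cost 15 (adds 150)
shortest-cost path #6: 0→3→7 push 10 @ unit cost 21 (adds 210)
shortest-cost path #7: 0→8→3→7 push 3 @ unit cost 24 (adds 72)
shortest-cost path #8: 0→6→4→2→7 push 3 @ unit cost 25 (adds 75)
shortest-cost path #9: 0→5→6→1→2→7 push 4 @ unit cost 32 (adds 128)
total cost = 1342

Minimum cost for 102 units: 1342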